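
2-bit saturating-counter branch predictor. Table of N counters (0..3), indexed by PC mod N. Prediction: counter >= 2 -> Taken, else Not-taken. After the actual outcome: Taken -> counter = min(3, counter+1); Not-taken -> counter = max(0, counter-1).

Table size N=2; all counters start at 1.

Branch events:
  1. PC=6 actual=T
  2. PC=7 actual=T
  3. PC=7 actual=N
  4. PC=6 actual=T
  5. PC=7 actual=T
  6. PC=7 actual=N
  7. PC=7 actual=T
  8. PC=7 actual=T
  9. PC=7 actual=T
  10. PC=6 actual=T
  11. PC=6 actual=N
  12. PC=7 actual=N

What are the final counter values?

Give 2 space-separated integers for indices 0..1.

Answer: 2 2

Derivation:
Ev 1: PC=6 idx=0 pred=N actual=T -> ctr[0]=2
Ev 2: PC=7 idx=1 pred=N actual=T -> ctr[1]=2
Ev 3: PC=7 idx=1 pred=T actual=N -> ctr[1]=1
Ev 4: PC=6 idx=0 pred=T actual=T -> ctr[0]=3
Ev 5: PC=7 idx=1 pred=N actual=T -> ctr[1]=2
Ev 6: PC=7 idx=1 pred=T actual=N -> ctr[1]=1
Ev 7: PC=7 idx=1 pred=N actual=T -> ctr[1]=2
Ev 8: PC=7 idx=1 pred=T actual=T -> ctr[1]=3
Ev 9: PC=7 idx=1 pred=T actual=T -> ctr[1]=3
Ev 10: PC=6 idx=0 pred=T actual=T -> ctr[0]=3
Ev 11: PC=6 idx=0 pred=T actual=N -> ctr[0]=2
Ev 12: PC=7 idx=1 pred=T actual=N -> ctr[1]=2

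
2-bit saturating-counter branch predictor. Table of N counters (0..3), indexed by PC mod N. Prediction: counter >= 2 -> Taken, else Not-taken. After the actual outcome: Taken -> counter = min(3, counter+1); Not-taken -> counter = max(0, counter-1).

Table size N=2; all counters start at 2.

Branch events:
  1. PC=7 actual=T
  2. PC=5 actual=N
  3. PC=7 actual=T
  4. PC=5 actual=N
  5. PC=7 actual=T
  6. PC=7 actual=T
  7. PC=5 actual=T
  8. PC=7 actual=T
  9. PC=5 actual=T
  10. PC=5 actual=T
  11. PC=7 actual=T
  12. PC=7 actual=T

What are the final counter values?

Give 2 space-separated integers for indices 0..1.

Answer: 2 3

Derivation:
Ev 1: PC=7 idx=1 pred=T actual=T -> ctr[1]=3
Ev 2: PC=5 idx=1 pred=T actual=N -> ctr[1]=2
Ev 3: PC=7 idx=1 pred=T actual=T -> ctr[1]=3
Ev 4: PC=5 idx=1 pred=T actual=N -> ctr[1]=2
Ev 5: PC=7 idx=1 pred=T actual=T -> ctr[1]=3
Ev 6: PC=7 idx=1 pred=T actual=T -> ctr[1]=3
Ev 7: PC=5 idx=1 pred=T actual=T -> ctr[1]=3
Ev 8: PC=7 idx=1 pred=T actual=T -> ctr[1]=3
Ev 9: PC=5 idx=1 pred=T actual=T -> ctr[1]=3
Ev 10: PC=5 idx=1 pred=T actual=T -> ctr[1]=3
Ev 11: PC=7 idx=1 pred=T actual=T -> ctr[1]=3
Ev 12: PC=7 idx=1 pred=T actual=T -> ctr[1]=3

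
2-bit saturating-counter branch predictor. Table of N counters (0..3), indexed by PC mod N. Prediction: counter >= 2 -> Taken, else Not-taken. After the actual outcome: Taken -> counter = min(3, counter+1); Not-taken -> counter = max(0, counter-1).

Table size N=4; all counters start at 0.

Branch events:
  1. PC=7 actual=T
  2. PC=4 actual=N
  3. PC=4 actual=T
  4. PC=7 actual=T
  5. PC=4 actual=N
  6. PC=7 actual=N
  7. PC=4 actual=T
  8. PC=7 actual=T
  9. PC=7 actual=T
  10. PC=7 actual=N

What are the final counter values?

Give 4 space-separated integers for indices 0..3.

Answer: 1 0 0 2

Derivation:
Ev 1: PC=7 idx=3 pred=N actual=T -> ctr[3]=1
Ev 2: PC=4 idx=0 pred=N actual=N -> ctr[0]=0
Ev 3: PC=4 idx=0 pred=N actual=T -> ctr[0]=1
Ev 4: PC=7 idx=3 pred=N actual=T -> ctr[3]=2
Ev 5: PC=4 idx=0 pred=N actual=N -> ctr[0]=0
Ev 6: PC=7 idx=3 pred=T actual=N -> ctr[3]=1
Ev 7: PC=4 idx=0 pred=N actual=T -> ctr[0]=1
Ev 8: PC=7 idx=3 pred=N actual=T -> ctr[3]=2
Ev 9: PC=7 idx=3 pred=T actual=T -> ctr[3]=3
Ev 10: PC=7 idx=3 pred=T actual=N -> ctr[3]=2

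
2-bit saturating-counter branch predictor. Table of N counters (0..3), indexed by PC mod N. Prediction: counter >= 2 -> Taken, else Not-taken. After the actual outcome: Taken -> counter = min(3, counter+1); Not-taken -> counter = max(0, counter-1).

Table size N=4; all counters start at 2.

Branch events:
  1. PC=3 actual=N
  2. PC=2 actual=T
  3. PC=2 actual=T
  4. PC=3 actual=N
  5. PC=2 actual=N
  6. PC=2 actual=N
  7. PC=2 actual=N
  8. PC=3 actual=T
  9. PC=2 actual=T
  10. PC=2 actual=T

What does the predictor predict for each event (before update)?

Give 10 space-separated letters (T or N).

Answer: T T T N T T N N N N

Derivation:
Ev 1: PC=3 idx=3 pred=T actual=N -> ctr[3]=1
Ev 2: PC=2 idx=2 pred=T actual=T -> ctr[2]=3
Ev 3: PC=2 idx=2 pred=T actual=T -> ctr[2]=3
Ev 4: PC=3 idx=3 pred=N actual=N -> ctr[3]=0
Ev 5: PC=2 idx=2 pred=T actual=N -> ctr[2]=2
Ev 6: PC=2 idx=2 pred=T actual=N -> ctr[2]=1
Ev 7: PC=2 idx=2 pred=N actual=N -> ctr[2]=0
Ev 8: PC=3 idx=3 pred=N actual=T -> ctr[3]=1
Ev 9: PC=2 idx=2 pred=N actual=T -> ctr[2]=1
Ev 10: PC=2 idx=2 pred=N actual=T -> ctr[2]=2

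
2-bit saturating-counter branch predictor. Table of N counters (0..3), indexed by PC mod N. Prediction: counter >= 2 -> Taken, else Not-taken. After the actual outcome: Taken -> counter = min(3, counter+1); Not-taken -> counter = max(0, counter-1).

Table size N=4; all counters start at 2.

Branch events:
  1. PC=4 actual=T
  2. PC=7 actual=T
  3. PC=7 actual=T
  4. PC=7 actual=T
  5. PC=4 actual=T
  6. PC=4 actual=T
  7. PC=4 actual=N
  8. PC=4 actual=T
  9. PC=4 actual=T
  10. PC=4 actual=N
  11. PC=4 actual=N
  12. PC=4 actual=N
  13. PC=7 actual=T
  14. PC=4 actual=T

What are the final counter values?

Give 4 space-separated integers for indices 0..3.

Ev 1: PC=4 idx=0 pred=T actual=T -> ctr[0]=3
Ev 2: PC=7 idx=3 pred=T actual=T -> ctr[3]=3
Ev 3: PC=7 idx=3 pred=T actual=T -> ctr[3]=3
Ev 4: PC=7 idx=3 pred=T actual=T -> ctr[3]=3
Ev 5: PC=4 idx=0 pred=T actual=T -> ctr[0]=3
Ev 6: PC=4 idx=0 pred=T actual=T -> ctr[0]=3
Ev 7: PC=4 idx=0 pred=T actual=N -> ctr[0]=2
Ev 8: PC=4 idx=0 pred=T actual=T -> ctr[0]=3
Ev 9: PC=4 idx=0 pred=T actual=T -> ctr[0]=3
Ev 10: PC=4 idx=0 pred=T actual=N -> ctr[0]=2
Ev 11: PC=4 idx=0 pred=T actual=N -> ctr[0]=1
Ev 12: PC=4 idx=0 pred=N actual=N -> ctr[0]=0
Ev 13: PC=7 idx=3 pred=T actual=T -> ctr[3]=3
Ev 14: PC=4 idx=0 pred=N actual=T -> ctr[0]=1

Answer: 1 2 2 3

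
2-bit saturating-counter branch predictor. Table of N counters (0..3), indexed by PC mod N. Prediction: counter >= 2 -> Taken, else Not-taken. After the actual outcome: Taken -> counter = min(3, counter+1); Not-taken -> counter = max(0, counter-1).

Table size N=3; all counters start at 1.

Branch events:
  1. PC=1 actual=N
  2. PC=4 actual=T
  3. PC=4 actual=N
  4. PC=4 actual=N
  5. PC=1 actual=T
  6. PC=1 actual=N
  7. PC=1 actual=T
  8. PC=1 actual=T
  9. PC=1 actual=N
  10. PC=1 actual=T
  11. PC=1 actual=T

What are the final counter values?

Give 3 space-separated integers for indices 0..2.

Answer: 1 3 1

Derivation:
Ev 1: PC=1 idx=1 pred=N actual=N -> ctr[1]=0
Ev 2: PC=4 idx=1 pred=N actual=T -> ctr[1]=1
Ev 3: PC=4 idx=1 pred=N actual=N -> ctr[1]=0
Ev 4: PC=4 idx=1 pred=N actual=N -> ctr[1]=0
Ev 5: PC=1 idx=1 pred=N actual=T -> ctr[1]=1
Ev 6: PC=1 idx=1 pred=N actual=N -> ctr[1]=0
Ev 7: PC=1 idx=1 pred=N actual=T -> ctr[1]=1
Ev 8: PC=1 idx=1 pred=N actual=T -> ctr[1]=2
Ev 9: PC=1 idx=1 pred=T actual=N -> ctr[1]=1
Ev 10: PC=1 idx=1 pred=N actual=T -> ctr[1]=2
Ev 11: PC=1 idx=1 pred=T actual=T -> ctr[1]=3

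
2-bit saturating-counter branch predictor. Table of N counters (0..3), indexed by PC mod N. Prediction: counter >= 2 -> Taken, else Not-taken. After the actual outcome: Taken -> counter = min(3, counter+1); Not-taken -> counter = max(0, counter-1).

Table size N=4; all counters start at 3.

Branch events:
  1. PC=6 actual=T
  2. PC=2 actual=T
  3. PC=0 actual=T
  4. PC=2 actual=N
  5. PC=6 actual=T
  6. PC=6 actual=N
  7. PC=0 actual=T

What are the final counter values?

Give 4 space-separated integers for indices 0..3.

Ev 1: PC=6 idx=2 pred=T actual=T -> ctr[2]=3
Ev 2: PC=2 idx=2 pred=T actual=T -> ctr[2]=3
Ev 3: PC=0 idx=0 pred=T actual=T -> ctr[0]=3
Ev 4: PC=2 idx=2 pred=T actual=N -> ctr[2]=2
Ev 5: PC=6 idx=2 pred=T actual=T -> ctr[2]=3
Ev 6: PC=6 idx=2 pred=T actual=N -> ctr[2]=2
Ev 7: PC=0 idx=0 pred=T actual=T -> ctr[0]=3

Answer: 3 3 2 3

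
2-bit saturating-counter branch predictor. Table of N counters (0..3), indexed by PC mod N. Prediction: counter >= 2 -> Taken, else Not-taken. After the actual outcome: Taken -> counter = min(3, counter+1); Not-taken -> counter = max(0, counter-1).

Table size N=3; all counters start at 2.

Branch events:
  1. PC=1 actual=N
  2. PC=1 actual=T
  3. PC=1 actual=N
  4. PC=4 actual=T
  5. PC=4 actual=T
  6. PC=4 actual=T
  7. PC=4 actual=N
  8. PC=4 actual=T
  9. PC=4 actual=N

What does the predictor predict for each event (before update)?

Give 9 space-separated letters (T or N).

Ev 1: PC=1 idx=1 pred=T actual=N -> ctr[1]=1
Ev 2: PC=1 idx=1 pred=N actual=T -> ctr[1]=2
Ev 3: PC=1 idx=1 pred=T actual=N -> ctr[1]=1
Ev 4: PC=4 idx=1 pred=N actual=T -> ctr[1]=2
Ev 5: PC=4 idx=1 pred=T actual=T -> ctr[1]=3
Ev 6: PC=4 idx=1 pred=T actual=T -> ctr[1]=3
Ev 7: PC=4 idx=1 pred=T actual=N -> ctr[1]=2
Ev 8: PC=4 idx=1 pred=T actual=T -> ctr[1]=3
Ev 9: PC=4 idx=1 pred=T actual=N -> ctr[1]=2

Answer: T N T N T T T T T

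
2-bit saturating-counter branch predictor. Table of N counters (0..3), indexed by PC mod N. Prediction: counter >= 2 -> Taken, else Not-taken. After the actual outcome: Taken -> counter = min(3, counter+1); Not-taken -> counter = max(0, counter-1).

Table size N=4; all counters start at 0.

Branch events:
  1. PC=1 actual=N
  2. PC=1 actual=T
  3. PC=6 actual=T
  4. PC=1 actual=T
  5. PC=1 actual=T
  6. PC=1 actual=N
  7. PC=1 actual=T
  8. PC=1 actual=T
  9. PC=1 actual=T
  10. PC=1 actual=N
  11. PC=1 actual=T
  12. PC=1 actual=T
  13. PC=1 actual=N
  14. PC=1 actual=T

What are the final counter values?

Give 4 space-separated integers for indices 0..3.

Ev 1: PC=1 idx=1 pred=N actual=N -> ctr[1]=0
Ev 2: PC=1 idx=1 pred=N actual=T -> ctr[1]=1
Ev 3: PC=6 idx=2 pred=N actual=T -> ctr[2]=1
Ev 4: PC=1 idx=1 pred=N actual=T -> ctr[1]=2
Ev 5: PC=1 idx=1 pred=T actual=T -> ctr[1]=3
Ev 6: PC=1 idx=1 pred=T actual=N -> ctr[1]=2
Ev 7: PC=1 idx=1 pred=T actual=T -> ctr[1]=3
Ev 8: PC=1 idx=1 pred=T actual=T -> ctr[1]=3
Ev 9: PC=1 idx=1 pred=T actual=T -> ctr[1]=3
Ev 10: PC=1 idx=1 pred=T actual=N -> ctr[1]=2
Ev 11: PC=1 idx=1 pred=T actual=T -> ctr[1]=3
Ev 12: PC=1 idx=1 pred=T actual=T -> ctr[1]=3
Ev 13: PC=1 idx=1 pred=T actual=N -> ctr[1]=2
Ev 14: PC=1 idx=1 pred=T actual=T -> ctr[1]=3

Answer: 0 3 1 0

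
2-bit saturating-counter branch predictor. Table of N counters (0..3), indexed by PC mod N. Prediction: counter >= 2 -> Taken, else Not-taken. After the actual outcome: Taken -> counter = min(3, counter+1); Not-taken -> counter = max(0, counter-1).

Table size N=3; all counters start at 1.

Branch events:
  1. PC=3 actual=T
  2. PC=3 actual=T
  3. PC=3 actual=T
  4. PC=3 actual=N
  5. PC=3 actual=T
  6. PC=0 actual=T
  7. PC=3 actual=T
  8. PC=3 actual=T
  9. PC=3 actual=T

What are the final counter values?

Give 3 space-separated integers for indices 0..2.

Ev 1: PC=3 idx=0 pred=N actual=T -> ctr[0]=2
Ev 2: PC=3 idx=0 pred=T actual=T -> ctr[0]=3
Ev 3: PC=3 idx=0 pred=T actual=T -> ctr[0]=3
Ev 4: PC=3 idx=0 pred=T actual=N -> ctr[0]=2
Ev 5: PC=3 idx=0 pred=T actual=T -> ctr[0]=3
Ev 6: PC=0 idx=0 pred=T actual=T -> ctr[0]=3
Ev 7: PC=3 idx=0 pred=T actual=T -> ctr[0]=3
Ev 8: PC=3 idx=0 pred=T actual=T -> ctr[0]=3
Ev 9: PC=3 idx=0 pred=T actual=T -> ctr[0]=3

Answer: 3 1 1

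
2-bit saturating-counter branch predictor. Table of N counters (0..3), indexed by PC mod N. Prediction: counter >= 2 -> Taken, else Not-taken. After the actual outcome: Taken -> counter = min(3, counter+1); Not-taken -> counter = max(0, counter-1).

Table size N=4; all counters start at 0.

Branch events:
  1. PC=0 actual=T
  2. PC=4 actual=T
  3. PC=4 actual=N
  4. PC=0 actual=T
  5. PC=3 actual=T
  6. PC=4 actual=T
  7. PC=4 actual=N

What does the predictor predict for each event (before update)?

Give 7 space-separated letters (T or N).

Answer: N N T N N T T

Derivation:
Ev 1: PC=0 idx=0 pred=N actual=T -> ctr[0]=1
Ev 2: PC=4 idx=0 pred=N actual=T -> ctr[0]=2
Ev 3: PC=4 idx=0 pred=T actual=N -> ctr[0]=1
Ev 4: PC=0 idx=0 pred=N actual=T -> ctr[0]=2
Ev 5: PC=3 idx=3 pred=N actual=T -> ctr[3]=1
Ev 6: PC=4 idx=0 pred=T actual=T -> ctr[0]=3
Ev 7: PC=4 idx=0 pred=T actual=N -> ctr[0]=2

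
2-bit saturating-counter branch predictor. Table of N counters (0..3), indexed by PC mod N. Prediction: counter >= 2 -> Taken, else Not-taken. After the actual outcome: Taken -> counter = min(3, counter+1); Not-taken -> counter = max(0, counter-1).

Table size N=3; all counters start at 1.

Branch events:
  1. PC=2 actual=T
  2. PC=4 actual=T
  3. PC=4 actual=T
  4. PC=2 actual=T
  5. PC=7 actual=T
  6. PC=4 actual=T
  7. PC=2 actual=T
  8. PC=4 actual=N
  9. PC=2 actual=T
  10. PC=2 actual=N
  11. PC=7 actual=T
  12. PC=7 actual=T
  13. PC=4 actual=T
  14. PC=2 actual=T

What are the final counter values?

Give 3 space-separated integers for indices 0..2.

Answer: 1 3 3

Derivation:
Ev 1: PC=2 idx=2 pred=N actual=T -> ctr[2]=2
Ev 2: PC=4 idx=1 pred=N actual=T -> ctr[1]=2
Ev 3: PC=4 idx=1 pred=T actual=T -> ctr[1]=3
Ev 4: PC=2 idx=2 pred=T actual=T -> ctr[2]=3
Ev 5: PC=7 idx=1 pred=T actual=T -> ctr[1]=3
Ev 6: PC=4 idx=1 pred=T actual=T -> ctr[1]=3
Ev 7: PC=2 idx=2 pred=T actual=T -> ctr[2]=3
Ev 8: PC=4 idx=1 pred=T actual=N -> ctr[1]=2
Ev 9: PC=2 idx=2 pred=T actual=T -> ctr[2]=3
Ev 10: PC=2 idx=2 pred=T actual=N -> ctr[2]=2
Ev 11: PC=7 idx=1 pred=T actual=T -> ctr[1]=3
Ev 12: PC=7 idx=1 pred=T actual=T -> ctr[1]=3
Ev 13: PC=4 idx=1 pred=T actual=T -> ctr[1]=3
Ev 14: PC=2 idx=2 pred=T actual=T -> ctr[2]=3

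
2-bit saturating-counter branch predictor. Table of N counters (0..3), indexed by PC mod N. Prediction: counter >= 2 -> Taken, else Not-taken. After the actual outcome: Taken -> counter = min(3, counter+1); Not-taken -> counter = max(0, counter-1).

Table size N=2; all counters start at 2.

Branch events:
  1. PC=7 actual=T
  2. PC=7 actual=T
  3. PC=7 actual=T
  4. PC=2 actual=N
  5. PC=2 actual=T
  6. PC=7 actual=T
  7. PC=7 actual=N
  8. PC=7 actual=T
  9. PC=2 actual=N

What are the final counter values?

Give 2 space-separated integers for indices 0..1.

Ev 1: PC=7 idx=1 pred=T actual=T -> ctr[1]=3
Ev 2: PC=7 idx=1 pred=T actual=T -> ctr[1]=3
Ev 3: PC=7 idx=1 pred=T actual=T -> ctr[1]=3
Ev 4: PC=2 idx=0 pred=T actual=N -> ctr[0]=1
Ev 5: PC=2 idx=0 pred=N actual=T -> ctr[0]=2
Ev 6: PC=7 idx=1 pred=T actual=T -> ctr[1]=3
Ev 7: PC=7 idx=1 pred=T actual=N -> ctr[1]=2
Ev 8: PC=7 idx=1 pred=T actual=T -> ctr[1]=3
Ev 9: PC=2 idx=0 pred=T actual=N -> ctr[0]=1

Answer: 1 3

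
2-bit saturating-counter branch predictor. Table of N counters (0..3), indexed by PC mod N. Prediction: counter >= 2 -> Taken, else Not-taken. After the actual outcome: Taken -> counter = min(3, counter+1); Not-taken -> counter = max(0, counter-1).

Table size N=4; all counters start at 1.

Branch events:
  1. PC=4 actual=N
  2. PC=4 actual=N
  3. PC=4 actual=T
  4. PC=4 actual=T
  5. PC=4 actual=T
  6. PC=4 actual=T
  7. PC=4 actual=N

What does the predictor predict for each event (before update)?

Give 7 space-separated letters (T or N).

Ev 1: PC=4 idx=0 pred=N actual=N -> ctr[0]=0
Ev 2: PC=4 idx=0 pred=N actual=N -> ctr[0]=0
Ev 3: PC=4 idx=0 pred=N actual=T -> ctr[0]=1
Ev 4: PC=4 idx=0 pred=N actual=T -> ctr[0]=2
Ev 5: PC=4 idx=0 pred=T actual=T -> ctr[0]=3
Ev 6: PC=4 idx=0 pred=T actual=T -> ctr[0]=3
Ev 7: PC=4 idx=0 pred=T actual=N -> ctr[0]=2

Answer: N N N N T T T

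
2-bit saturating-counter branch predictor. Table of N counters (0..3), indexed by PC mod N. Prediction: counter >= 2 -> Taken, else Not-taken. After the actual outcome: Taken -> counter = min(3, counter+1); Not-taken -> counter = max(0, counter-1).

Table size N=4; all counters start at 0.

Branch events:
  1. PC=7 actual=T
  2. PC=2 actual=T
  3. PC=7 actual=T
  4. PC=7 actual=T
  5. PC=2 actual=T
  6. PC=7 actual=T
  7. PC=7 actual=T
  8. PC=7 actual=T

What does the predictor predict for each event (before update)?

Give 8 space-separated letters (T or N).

Ev 1: PC=7 idx=3 pred=N actual=T -> ctr[3]=1
Ev 2: PC=2 idx=2 pred=N actual=T -> ctr[2]=1
Ev 3: PC=7 idx=3 pred=N actual=T -> ctr[3]=2
Ev 4: PC=7 idx=3 pred=T actual=T -> ctr[3]=3
Ev 5: PC=2 idx=2 pred=N actual=T -> ctr[2]=2
Ev 6: PC=7 idx=3 pred=T actual=T -> ctr[3]=3
Ev 7: PC=7 idx=3 pred=T actual=T -> ctr[3]=3
Ev 8: PC=7 idx=3 pred=T actual=T -> ctr[3]=3

Answer: N N N T N T T T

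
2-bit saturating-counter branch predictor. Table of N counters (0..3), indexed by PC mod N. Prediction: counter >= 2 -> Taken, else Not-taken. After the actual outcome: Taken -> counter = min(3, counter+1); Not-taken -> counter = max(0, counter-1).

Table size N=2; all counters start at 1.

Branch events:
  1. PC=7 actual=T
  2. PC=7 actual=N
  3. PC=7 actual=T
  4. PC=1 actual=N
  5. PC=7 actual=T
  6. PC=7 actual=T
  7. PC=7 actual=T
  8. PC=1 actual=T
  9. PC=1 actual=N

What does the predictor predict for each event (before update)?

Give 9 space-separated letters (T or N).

Ev 1: PC=7 idx=1 pred=N actual=T -> ctr[1]=2
Ev 2: PC=7 idx=1 pred=T actual=N -> ctr[1]=1
Ev 3: PC=7 idx=1 pred=N actual=T -> ctr[1]=2
Ev 4: PC=1 idx=1 pred=T actual=N -> ctr[1]=1
Ev 5: PC=7 idx=1 pred=N actual=T -> ctr[1]=2
Ev 6: PC=7 idx=1 pred=T actual=T -> ctr[1]=3
Ev 7: PC=7 idx=1 pred=T actual=T -> ctr[1]=3
Ev 8: PC=1 idx=1 pred=T actual=T -> ctr[1]=3
Ev 9: PC=1 idx=1 pred=T actual=N -> ctr[1]=2

Answer: N T N T N T T T T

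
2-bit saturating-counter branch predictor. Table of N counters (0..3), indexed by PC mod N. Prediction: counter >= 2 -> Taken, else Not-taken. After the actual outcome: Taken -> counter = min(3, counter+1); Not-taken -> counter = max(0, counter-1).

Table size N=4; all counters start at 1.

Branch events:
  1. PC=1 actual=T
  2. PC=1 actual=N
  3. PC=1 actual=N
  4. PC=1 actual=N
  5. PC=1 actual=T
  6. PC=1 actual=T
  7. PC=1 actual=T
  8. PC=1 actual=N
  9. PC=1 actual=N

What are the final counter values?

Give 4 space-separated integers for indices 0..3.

Answer: 1 1 1 1

Derivation:
Ev 1: PC=1 idx=1 pred=N actual=T -> ctr[1]=2
Ev 2: PC=1 idx=1 pred=T actual=N -> ctr[1]=1
Ev 3: PC=1 idx=1 pred=N actual=N -> ctr[1]=0
Ev 4: PC=1 idx=1 pred=N actual=N -> ctr[1]=0
Ev 5: PC=1 idx=1 pred=N actual=T -> ctr[1]=1
Ev 6: PC=1 idx=1 pred=N actual=T -> ctr[1]=2
Ev 7: PC=1 idx=1 pred=T actual=T -> ctr[1]=3
Ev 8: PC=1 idx=1 pred=T actual=N -> ctr[1]=2
Ev 9: PC=1 idx=1 pred=T actual=N -> ctr[1]=1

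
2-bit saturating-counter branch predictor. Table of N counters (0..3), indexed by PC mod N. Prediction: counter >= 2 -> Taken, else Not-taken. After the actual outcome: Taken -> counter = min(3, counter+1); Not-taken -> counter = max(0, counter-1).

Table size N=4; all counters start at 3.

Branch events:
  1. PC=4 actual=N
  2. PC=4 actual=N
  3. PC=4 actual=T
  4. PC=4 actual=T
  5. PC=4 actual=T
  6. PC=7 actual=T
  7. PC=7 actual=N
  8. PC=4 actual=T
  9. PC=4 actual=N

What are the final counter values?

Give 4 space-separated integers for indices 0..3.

Answer: 2 3 3 2

Derivation:
Ev 1: PC=4 idx=0 pred=T actual=N -> ctr[0]=2
Ev 2: PC=4 idx=0 pred=T actual=N -> ctr[0]=1
Ev 3: PC=4 idx=0 pred=N actual=T -> ctr[0]=2
Ev 4: PC=4 idx=0 pred=T actual=T -> ctr[0]=3
Ev 5: PC=4 idx=0 pred=T actual=T -> ctr[0]=3
Ev 6: PC=7 idx=3 pred=T actual=T -> ctr[3]=3
Ev 7: PC=7 idx=3 pred=T actual=N -> ctr[3]=2
Ev 8: PC=4 idx=0 pred=T actual=T -> ctr[0]=3
Ev 9: PC=4 idx=0 pred=T actual=N -> ctr[0]=2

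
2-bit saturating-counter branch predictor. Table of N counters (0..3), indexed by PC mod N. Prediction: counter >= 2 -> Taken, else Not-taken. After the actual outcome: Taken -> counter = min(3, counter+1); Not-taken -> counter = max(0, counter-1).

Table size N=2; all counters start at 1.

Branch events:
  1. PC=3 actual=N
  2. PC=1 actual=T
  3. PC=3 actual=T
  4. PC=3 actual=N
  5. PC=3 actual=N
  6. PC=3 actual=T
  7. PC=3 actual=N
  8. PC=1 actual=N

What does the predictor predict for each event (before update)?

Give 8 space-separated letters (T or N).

Ev 1: PC=3 idx=1 pred=N actual=N -> ctr[1]=0
Ev 2: PC=1 idx=1 pred=N actual=T -> ctr[1]=1
Ev 3: PC=3 idx=1 pred=N actual=T -> ctr[1]=2
Ev 4: PC=3 idx=1 pred=T actual=N -> ctr[1]=1
Ev 5: PC=3 idx=1 pred=N actual=N -> ctr[1]=0
Ev 6: PC=3 idx=1 pred=N actual=T -> ctr[1]=1
Ev 7: PC=3 idx=1 pred=N actual=N -> ctr[1]=0
Ev 8: PC=1 idx=1 pred=N actual=N -> ctr[1]=0

Answer: N N N T N N N N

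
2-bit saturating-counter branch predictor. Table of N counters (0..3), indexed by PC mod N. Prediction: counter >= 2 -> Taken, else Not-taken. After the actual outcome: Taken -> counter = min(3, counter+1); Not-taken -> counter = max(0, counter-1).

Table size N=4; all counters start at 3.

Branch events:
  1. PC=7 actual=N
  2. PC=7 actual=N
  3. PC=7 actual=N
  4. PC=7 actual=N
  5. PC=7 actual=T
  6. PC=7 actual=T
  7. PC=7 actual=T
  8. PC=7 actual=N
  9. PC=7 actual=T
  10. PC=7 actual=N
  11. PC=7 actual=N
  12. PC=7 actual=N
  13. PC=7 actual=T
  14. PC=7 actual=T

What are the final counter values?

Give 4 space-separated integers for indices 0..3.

Answer: 3 3 3 2

Derivation:
Ev 1: PC=7 idx=3 pred=T actual=N -> ctr[3]=2
Ev 2: PC=7 idx=3 pred=T actual=N -> ctr[3]=1
Ev 3: PC=7 idx=3 pred=N actual=N -> ctr[3]=0
Ev 4: PC=7 idx=3 pred=N actual=N -> ctr[3]=0
Ev 5: PC=7 idx=3 pred=N actual=T -> ctr[3]=1
Ev 6: PC=7 idx=3 pred=N actual=T -> ctr[3]=2
Ev 7: PC=7 idx=3 pred=T actual=T -> ctr[3]=3
Ev 8: PC=7 idx=3 pred=T actual=N -> ctr[3]=2
Ev 9: PC=7 idx=3 pred=T actual=T -> ctr[3]=3
Ev 10: PC=7 idx=3 pred=T actual=N -> ctr[3]=2
Ev 11: PC=7 idx=3 pred=T actual=N -> ctr[3]=1
Ev 12: PC=7 idx=3 pred=N actual=N -> ctr[3]=0
Ev 13: PC=7 idx=3 pred=N actual=T -> ctr[3]=1
Ev 14: PC=7 idx=3 pred=N actual=T -> ctr[3]=2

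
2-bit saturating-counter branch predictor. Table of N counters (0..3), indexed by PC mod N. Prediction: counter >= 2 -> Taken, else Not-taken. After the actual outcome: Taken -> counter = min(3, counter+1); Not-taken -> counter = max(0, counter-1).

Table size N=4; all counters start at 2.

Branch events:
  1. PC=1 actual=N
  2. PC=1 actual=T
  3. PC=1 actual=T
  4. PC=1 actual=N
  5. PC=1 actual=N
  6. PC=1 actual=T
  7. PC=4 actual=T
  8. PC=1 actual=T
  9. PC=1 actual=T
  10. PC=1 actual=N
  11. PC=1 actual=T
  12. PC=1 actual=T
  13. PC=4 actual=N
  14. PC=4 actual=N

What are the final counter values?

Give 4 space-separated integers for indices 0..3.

Ev 1: PC=1 idx=1 pred=T actual=N -> ctr[1]=1
Ev 2: PC=1 idx=1 pred=N actual=T -> ctr[1]=2
Ev 3: PC=1 idx=1 pred=T actual=T -> ctr[1]=3
Ev 4: PC=1 idx=1 pred=T actual=N -> ctr[1]=2
Ev 5: PC=1 idx=1 pred=T actual=N -> ctr[1]=1
Ev 6: PC=1 idx=1 pred=N actual=T -> ctr[1]=2
Ev 7: PC=4 idx=0 pred=T actual=T -> ctr[0]=3
Ev 8: PC=1 idx=1 pred=T actual=T -> ctr[1]=3
Ev 9: PC=1 idx=1 pred=T actual=T -> ctr[1]=3
Ev 10: PC=1 idx=1 pred=T actual=N -> ctr[1]=2
Ev 11: PC=1 idx=1 pred=T actual=T -> ctr[1]=3
Ev 12: PC=1 idx=1 pred=T actual=T -> ctr[1]=3
Ev 13: PC=4 idx=0 pred=T actual=N -> ctr[0]=2
Ev 14: PC=4 idx=0 pred=T actual=N -> ctr[0]=1

Answer: 1 3 2 2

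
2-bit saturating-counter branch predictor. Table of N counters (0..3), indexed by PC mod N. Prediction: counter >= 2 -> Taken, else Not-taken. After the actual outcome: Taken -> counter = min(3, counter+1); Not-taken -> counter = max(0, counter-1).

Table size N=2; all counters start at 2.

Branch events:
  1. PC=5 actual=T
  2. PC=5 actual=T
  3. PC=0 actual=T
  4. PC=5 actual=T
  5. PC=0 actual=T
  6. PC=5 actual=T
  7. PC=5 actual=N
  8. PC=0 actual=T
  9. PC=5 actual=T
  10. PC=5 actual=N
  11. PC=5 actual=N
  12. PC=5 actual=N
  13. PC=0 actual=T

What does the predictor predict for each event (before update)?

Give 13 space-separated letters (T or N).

Answer: T T T T T T T T T T T N T

Derivation:
Ev 1: PC=5 idx=1 pred=T actual=T -> ctr[1]=3
Ev 2: PC=5 idx=1 pred=T actual=T -> ctr[1]=3
Ev 3: PC=0 idx=0 pred=T actual=T -> ctr[0]=3
Ev 4: PC=5 idx=1 pred=T actual=T -> ctr[1]=3
Ev 5: PC=0 idx=0 pred=T actual=T -> ctr[0]=3
Ev 6: PC=5 idx=1 pred=T actual=T -> ctr[1]=3
Ev 7: PC=5 idx=1 pred=T actual=N -> ctr[1]=2
Ev 8: PC=0 idx=0 pred=T actual=T -> ctr[0]=3
Ev 9: PC=5 idx=1 pred=T actual=T -> ctr[1]=3
Ev 10: PC=5 idx=1 pred=T actual=N -> ctr[1]=2
Ev 11: PC=5 idx=1 pred=T actual=N -> ctr[1]=1
Ev 12: PC=5 idx=1 pred=N actual=N -> ctr[1]=0
Ev 13: PC=0 idx=0 pred=T actual=T -> ctr[0]=3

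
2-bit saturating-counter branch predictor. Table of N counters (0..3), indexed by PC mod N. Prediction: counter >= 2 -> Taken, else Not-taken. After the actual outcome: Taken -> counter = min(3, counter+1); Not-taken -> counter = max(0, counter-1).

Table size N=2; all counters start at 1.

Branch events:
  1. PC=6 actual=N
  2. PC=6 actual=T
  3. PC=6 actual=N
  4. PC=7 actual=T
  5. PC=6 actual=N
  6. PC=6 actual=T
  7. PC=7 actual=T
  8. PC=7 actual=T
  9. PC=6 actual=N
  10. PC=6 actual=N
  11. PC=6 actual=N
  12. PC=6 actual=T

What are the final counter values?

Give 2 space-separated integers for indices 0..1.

Ev 1: PC=6 idx=0 pred=N actual=N -> ctr[0]=0
Ev 2: PC=6 idx=0 pred=N actual=T -> ctr[0]=1
Ev 3: PC=6 idx=0 pred=N actual=N -> ctr[0]=0
Ev 4: PC=7 idx=1 pred=N actual=T -> ctr[1]=2
Ev 5: PC=6 idx=0 pred=N actual=N -> ctr[0]=0
Ev 6: PC=6 idx=0 pred=N actual=T -> ctr[0]=1
Ev 7: PC=7 idx=1 pred=T actual=T -> ctr[1]=3
Ev 8: PC=7 idx=1 pred=T actual=T -> ctr[1]=3
Ev 9: PC=6 idx=0 pred=N actual=N -> ctr[0]=0
Ev 10: PC=6 idx=0 pred=N actual=N -> ctr[0]=0
Ev 11: PC=6 idx=0 pred=N actual=N -> ctr[0]=0
Ev 12: PC=6 idx=0 pred=N actual=T -> ctr[0]=1

Answer: 1 3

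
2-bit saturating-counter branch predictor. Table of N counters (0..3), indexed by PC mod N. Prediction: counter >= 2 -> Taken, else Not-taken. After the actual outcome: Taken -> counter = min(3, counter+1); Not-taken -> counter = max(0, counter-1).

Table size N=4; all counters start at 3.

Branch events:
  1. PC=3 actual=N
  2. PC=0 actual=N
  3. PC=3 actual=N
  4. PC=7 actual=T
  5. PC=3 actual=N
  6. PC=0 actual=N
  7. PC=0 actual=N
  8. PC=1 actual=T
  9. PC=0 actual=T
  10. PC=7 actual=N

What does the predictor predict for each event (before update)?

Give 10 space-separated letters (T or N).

Ev 1: PC=3 idx=3 pred=T actual=N -> ctr[3]=2
Ev 2: PC=0 idx=0 pred=T actual=N -> ctr[0]=2
Ev 3: PC=3 idx=3 pred=T actual=N -> ctr[3]=1
Ev 4: PC=7 idx=3 pred=N actual=T -> ctr[3]=2
Ev 5: PC=3 idx=3 pred=T actual=N -> ctr[3]=1
Ev 6: PC=0 idx=0 pred=T actual=N -> ctr[0]=1
Ev 7: PC=0 idx=0 pred=N actual=N -> ctr[0]=0
Ev 8: PC=1 idx=1 pred=T actual=T -> ctr[1]=3
Ev 9: PC=0 idx=0 pred=N actual=T -> ctr[0]=1
Ev 10: PC=7 idx=3 pred=N actual=N -> ctr[3]=0

Answer: T T T N T T N T N N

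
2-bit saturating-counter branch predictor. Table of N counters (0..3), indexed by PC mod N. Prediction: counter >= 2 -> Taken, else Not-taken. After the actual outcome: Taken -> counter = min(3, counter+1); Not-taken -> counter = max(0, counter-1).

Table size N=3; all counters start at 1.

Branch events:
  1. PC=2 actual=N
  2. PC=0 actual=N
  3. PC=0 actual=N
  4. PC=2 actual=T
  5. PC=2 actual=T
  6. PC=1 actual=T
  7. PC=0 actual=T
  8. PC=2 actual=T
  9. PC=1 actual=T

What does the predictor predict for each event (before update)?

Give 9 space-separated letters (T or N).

Answer: N N N N N N N T T

Derivation:
Ev 1: PC=2 idx=2 pred=N actual=N -> ctr[2]=0
Ev 2: PC=0 idx=0 pred=N actual=N -> ctr[0]=0
Ev 3: PC=0 idx=0 pred=N actual=N -> ctr[0]=0
Ev 4: PC=2 idx=2 pred=N actual=T -> ctr[2]=1
Ev 5: PC=2 idx=2 pred=N actual=T -> ctr[2]=2
Ev 6: PC=1 idx=1 pred=N actual=T -> ctr[1]=2
Ev 7: PC=0 idx=0 pred=N actual=T -> ctr[0]=1
Ev 8: PC=2 idx=2 pred=T actual=T -> ctr[2]=3
Ev 9: PC=1 idx=1 pred=T actual=T -> ctr[1]=3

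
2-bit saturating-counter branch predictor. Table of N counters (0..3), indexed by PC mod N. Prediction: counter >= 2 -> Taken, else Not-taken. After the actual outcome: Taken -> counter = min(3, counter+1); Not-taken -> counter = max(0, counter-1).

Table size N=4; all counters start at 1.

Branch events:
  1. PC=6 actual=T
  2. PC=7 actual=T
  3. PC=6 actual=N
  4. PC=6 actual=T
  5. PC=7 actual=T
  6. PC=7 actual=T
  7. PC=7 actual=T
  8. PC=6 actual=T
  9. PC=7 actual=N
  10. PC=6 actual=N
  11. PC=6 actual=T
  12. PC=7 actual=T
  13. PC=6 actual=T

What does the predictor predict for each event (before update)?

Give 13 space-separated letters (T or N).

Answer: N N T N T T T T T T T T T

Derivation:
Ev 1: PC=6 idx=2 pred=N actual=T -> ctr[2]=2
Ev 2: PC=7 idx=3 pred=N actual=T -> ctr[3]=2
Ev 3: PC=6 idx=2 pred=T actual=N -> ctr[2]=1
Ev 4: PC=6 idx=2 pred=N actual=T -> ctr[2]=2
Ev 5: PC=7 idx=3 pred=T actual=T -> ctr[3]=3
Ev 6: PC=7 idx=3 pred=T actual=T -> ctr[3]=3
Ev 7: PC=7 idx=3 pred=T actual=T -> ctr[3]=3
Ev 8: PC=6 idx=2 pred=T actual=T -> ctr[2]=3
Ev 9: PC=7 idx=3 pred=T actual=N -> ctr[3]=2
Ev 10: PC=6 idx=2 pred=T actual=N -> ctr[2]=2
Ev 11: PC=6 idx=2 pred=T actual=T -> ctr[2]=3
Ev 12: PC=7 idx=3 pred=T actual=T -> ctr[3]=3
Ev 13: PC=6 idx=2 pred=T actual=T -> ctr[2]=3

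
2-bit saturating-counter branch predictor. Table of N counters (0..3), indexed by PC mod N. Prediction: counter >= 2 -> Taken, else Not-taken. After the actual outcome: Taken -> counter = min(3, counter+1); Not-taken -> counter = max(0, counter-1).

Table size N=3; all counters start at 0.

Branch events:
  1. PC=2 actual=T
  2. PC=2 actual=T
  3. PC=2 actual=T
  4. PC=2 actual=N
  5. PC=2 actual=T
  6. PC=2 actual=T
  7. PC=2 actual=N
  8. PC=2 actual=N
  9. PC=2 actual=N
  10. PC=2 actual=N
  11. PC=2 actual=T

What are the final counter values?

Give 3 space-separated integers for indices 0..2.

Answer: 0 0 1

Derivation:
Ev 1: PC=2 idx=2 pred=N actual=T -> ctr[2]=1
Ev 2: PC=2 idx=2 pred=N actual=T -> ctr[2]=2
Ev 3: PC=2 idx=2 pred=T actual=T -> ctr[2]=3
Ev 4: PC=2 idx=2 pred=T actual=N -> ctr[2]=2
Ev 5: PC=2 idx=2 pred=T actual=T -> ctr[2]=3
Ev 6: PC=2 idx=2 pred=T actual=T -> ctr[2]=3
Ev 7: PC=2 idx=2 pred=T actual=N -> ctr[2]=2
Ev 8: PC=2 idx=2 pred=T actual=N -> ctr[2]=1
Ev 9: PC=2 idx=2 pred=N actual=N -> ctr[2]=0
Ev 10: PC=2 idx=2 pred=N actual=N -> ctr[2]=0
Ev 11: PC=2 idx=2 pred=N actual=T -> ctr[2]=1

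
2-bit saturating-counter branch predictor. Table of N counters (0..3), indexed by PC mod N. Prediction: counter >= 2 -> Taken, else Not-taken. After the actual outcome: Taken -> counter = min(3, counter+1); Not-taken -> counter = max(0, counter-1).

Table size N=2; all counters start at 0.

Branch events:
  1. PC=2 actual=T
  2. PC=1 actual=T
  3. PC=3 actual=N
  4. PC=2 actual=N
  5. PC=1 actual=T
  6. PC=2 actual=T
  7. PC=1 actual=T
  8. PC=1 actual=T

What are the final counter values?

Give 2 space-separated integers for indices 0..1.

Ev 1: PC=2 idx=0 pred=N actual=T -> ctr[0]=1
Ev 2: PC=1 idx=1 pred=N actual=T -> ctr[1]=1
Ev 3: PC=3 idx=1 pred=N actual=N -> ctr[1]=0
Ev 4: PC=2 idx=0 pred=N actual=N -> ctr[0]=0
Ev 5: PC=1 idx=1 pred=N actual=T -> ctr[1]=1
Ev 6: PC=2 idx=0 pred=N actual=T -> ctr[0]=1
Ev 7: PC=1 idx=1 pred=N actual=T -> ctr[1]=2
Ev 8: PC=1 idx=1 pred=T actual=T -> ctr[1]=3

Answer: 1 3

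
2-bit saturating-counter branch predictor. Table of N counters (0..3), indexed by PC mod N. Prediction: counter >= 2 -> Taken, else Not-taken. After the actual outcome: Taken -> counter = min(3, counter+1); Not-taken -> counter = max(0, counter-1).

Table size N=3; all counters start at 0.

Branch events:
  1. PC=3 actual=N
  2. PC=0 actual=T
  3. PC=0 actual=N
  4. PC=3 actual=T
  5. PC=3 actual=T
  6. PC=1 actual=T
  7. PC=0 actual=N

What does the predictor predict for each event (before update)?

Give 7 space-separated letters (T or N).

Answer: N N N N N N T

Derivation:
Ev 1: PC=3 idx=0 pred=N actual=N -> ctr[0]=0
Ev 2: PC=0 idx=0 pred=N actual=T -> ctr[0]=1
Ev 3: PC=0 idx=0 pred=N actual=N -> ctr[0]=0
Ev 4: PC=3 idx=0 pred=N actual=T -> ctr[0]=1
Ev 5: PC=3 idx=0 pred=N actual=T -> ctr[0]=2
Ev 6: PC=1 idx=1 pred=N actual=T -> ctr[1]=1
Ev 7: PC=0 idx=0 pred=T actual=N -> ctr[0]=1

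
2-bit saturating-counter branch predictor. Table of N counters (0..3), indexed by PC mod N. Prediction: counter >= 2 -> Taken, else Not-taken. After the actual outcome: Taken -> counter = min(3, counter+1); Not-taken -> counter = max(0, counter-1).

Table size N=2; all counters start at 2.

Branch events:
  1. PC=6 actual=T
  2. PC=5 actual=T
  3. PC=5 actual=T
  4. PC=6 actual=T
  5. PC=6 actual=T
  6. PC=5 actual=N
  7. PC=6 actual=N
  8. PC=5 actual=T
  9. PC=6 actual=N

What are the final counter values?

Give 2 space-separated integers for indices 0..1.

Answer: 1 3

Derivation:
Ev 1: PC=6 idx=0 pred=T actual=T -> ctr[0]=3
Ev 2: PC=5 idx=1 pred=T actual=T -> ctr[1]=3
Ev 3: PC=5 idx=1 pred=T actual=T -> ctr[1]=3
Ev 4: PC=6 idx=0 pred=T actual=T -> ctr[0]=3
Ev 5: PC=6 idx=0 pred=T actual=T -> ctr[0]=3
Ev 6: PC=5 idx=1 pred=T actual=N -> ctr[1]=2
Ev 7: PC=6 idx=0 pred=T actual=N -> ctr[0]=2
Ev 8: PC=5 idx=1 pred=T actual=T -> ctr[1]=3
Ev 9: PC=6 idx=0 pred=T actual=N -> ctr[0]=1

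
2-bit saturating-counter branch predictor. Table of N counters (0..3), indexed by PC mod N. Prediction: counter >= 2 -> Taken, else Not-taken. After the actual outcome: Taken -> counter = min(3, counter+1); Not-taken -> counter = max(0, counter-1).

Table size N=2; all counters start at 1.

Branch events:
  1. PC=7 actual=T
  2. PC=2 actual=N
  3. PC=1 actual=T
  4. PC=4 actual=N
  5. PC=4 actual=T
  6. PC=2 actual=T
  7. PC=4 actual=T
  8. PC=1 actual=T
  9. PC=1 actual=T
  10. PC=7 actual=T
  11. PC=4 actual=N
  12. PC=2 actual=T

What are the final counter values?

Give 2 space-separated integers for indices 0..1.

Answer: 3 3

Derivation:
Ev 1: PC=7 idx=1 pred=N actual=T -> ctr[1]=2
Ev 2: PC=2 idx=0 pred=N actual=N -> ctr[0]=0
Ev 3: PC=1 idx=1 pred=T actual=T -> ctr[1]=3
Ev 4: PC=4 idx=0 pred=N actual=N -> ctr[0]=0
Ev 5: PC=4 idx=0 pred=N actual=T -> ctr[0]=1
Ev 6: PC=2 idx=0 pred=N actual=T -> ctr[0]=2
Ev 7: PC=4 idx=0 pred=T actual=T -> ctr[0]=3
Ev 8: PC=1 idx=1 pred=T actual=T -> ctr[1]=3
Ev 9: PC=1 idx=1 pred=T actual=T -> ctr[1]=3
Ev 10: PC=7 idx=1 pred=T actual=T -> ctr[1]=3
Ev 11: PC=4 idx=0 pred=T actual=N -> ctr[0]=2
Ev 12: PC=2 idx=0 pred=T actual=T -> ctr[0]=3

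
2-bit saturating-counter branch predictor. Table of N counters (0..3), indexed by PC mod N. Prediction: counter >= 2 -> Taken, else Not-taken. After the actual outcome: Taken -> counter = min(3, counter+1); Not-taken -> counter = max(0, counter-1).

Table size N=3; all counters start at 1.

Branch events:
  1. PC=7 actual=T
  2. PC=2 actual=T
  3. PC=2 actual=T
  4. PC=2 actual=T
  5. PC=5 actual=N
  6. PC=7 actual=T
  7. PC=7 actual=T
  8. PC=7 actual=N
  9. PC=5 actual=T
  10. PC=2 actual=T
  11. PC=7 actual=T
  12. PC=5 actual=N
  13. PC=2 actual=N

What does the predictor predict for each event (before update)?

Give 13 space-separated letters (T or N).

Answer: N N T T T T T T T T T T T

Derivation:
Ev 1: PC=7 idx=1 pred=N actual=T -> ctr[1]=2
Ev 2: PC=2 idx=2 pred=N actual=T -> ctr[2]=2
Ev 3: PC=2 idx=2 pred=T actual=T -> ctr[2]=3
Ev 4: PC=2 idx=2 pred=T actual=T -> ctr[2]=3
Ev 5: PC=5 idx=2 pred=T actual=N -> ctr[2]=2
Ev 6: PC=7 idx=1 pred=T actual=T -> ctr[1]=3
Ev 7: PC=7 idx=1 pred=T actual=T -> ctr[1]=3
Ev 8: PC=7 idx=1 pred=T actual=N -> ctr[1]=2
Ev 9: PC=5 idx=2 pred=T actual=T -> ctr[2]=3
Ev 10: PC=2 idx=2 pred=T actual=T -> ctr[2]=3
Ev 11: PC=7 idx=1 pred=T actual=T -> ctr[1]=3
Ev 12: PC=5 idx=2 pred=T actual=N -> ctr[2]=2
Ev 13: PC=2 idx=2 pred=T actual=N -> ctr[2]=1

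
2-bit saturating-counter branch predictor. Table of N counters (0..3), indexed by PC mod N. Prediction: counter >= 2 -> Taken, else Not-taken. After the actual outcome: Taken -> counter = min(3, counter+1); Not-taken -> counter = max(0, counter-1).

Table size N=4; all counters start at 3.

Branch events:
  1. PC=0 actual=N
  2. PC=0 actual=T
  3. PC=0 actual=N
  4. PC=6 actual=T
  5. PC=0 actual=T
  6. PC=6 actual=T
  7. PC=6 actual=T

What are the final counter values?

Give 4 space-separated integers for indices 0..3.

Answer: 3 3 3 3

Derivation:
Ev 1: PC=0 idx=0 pred=T actual=N -> ctr[0]=2
Ev 2: PC=0 idx=0 pred=T actual=T -> ctr[0]=3
Ev 3: PC=0 idx=0 pred=T actual=N -> ctr[0]=2
Ev 4: PC=6 idx=2 pred=T actual=T -> ctr[2]=3
Ev 5: PC=0 idx=0 pred=T actual=T -> ctr[0]=3
Ev 6: PC=6 idx=2 pred=T actual=T -> ctr[2]=3
Ev 7: PC=6 idx=2 pred=T actual=T -> ctr[2]=3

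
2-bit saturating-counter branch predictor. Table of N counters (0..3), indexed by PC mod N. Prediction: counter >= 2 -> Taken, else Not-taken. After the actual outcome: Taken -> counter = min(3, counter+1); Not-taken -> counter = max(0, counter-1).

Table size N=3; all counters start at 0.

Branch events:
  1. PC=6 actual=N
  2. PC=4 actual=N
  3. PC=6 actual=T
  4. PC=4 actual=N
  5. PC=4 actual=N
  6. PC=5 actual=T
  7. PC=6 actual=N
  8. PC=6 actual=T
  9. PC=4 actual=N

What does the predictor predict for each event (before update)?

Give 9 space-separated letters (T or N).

Ev 1: PC=6 idx=0 pred=N actual=N -> ctr[0]=0
Ev 2: PC=4 idx=1 pred=N actual=N -> ctr[1]=0
Ev 3: PC=6 idx=0 pred=N actual=T -> ctr[0]=1
Ev 4: PC=4 idx=1 pred=N actual=N -> ctr[1]=0
Ev 5: PC=4 idx=1 pred=N actual=N -> ctr[1]=0
Ev 6: PC=5 idx=2 pred=N actual=T -> ctr[2]=1
Ev 7: PC=6 idx=0 pred=N actual=N -> ctr[0]=0
Ev 8: PC=6 idx=0 pred=N actual=T -> ctr[0]=1
Ev 9: PC=4 idx=1 pred=N actual=N -> ctr[1]=0

Answer: N N N N N N N N N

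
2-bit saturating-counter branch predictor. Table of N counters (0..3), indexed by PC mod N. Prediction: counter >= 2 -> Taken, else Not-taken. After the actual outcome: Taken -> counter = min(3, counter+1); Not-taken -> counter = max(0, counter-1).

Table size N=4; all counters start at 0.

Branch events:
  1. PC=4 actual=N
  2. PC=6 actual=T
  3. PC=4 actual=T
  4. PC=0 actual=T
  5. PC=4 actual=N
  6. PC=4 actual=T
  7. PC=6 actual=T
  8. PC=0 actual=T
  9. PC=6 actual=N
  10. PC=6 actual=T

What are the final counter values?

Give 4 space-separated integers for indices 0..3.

Answer: 3 0 2 0

Derivation:
Ev 1: PC=4 idx=0 pred=N actual=N -> ctr[0]=0
Ev 2: PC=6 idx=2 pred=N actual=T -> ctr[2]=1
Ev 3: PC=4 idx=0 pred=N actual=T -> ctr[0]=1
Ev 4: PC=0 idx=0 pred=N actual=T -> ctr[0]=2
Ev 5: PC=4 idx=0 pred=T actual=N -> ctr[0]=1
Ev 6: PC=4 idx=0 pred=N actual=T -> ctr[0]=2
Ev 7: PC=6 idx=2 pred=N actual=T -> ctr[2]=2
Ev 8: PC=0 idx=0 pred=T actual=T -> ctr[0]=3
Ev 9: PC=6 idx=2 pred=T actual=N -> ctr[2]=1
Ev 10: PC=6 idx=2 pred=N actual=T -> ctr[2]=2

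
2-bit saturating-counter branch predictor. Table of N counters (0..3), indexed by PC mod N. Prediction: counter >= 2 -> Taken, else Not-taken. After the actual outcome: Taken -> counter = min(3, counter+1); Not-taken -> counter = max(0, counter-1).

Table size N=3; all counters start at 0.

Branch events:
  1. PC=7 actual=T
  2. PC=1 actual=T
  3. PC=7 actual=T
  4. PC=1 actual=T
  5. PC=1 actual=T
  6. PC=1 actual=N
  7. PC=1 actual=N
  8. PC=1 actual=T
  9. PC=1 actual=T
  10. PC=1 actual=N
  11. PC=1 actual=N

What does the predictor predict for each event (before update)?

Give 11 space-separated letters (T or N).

Answer: N N T T T T T N T T T

Derivation:
Ev 1: PC=7 idx=1 pred=N actual=T -> ctr[1]=1
Ev 2: PC=1 idx=1 pred=N actual=T -> ctr[1]=2
Ev 3: PC=7 idx=1 pred=T actual=T -> ctr[1]=3
Ev 4: PC=1 idx=1 pred=T actual=T -> ctr[1]=3
Ev 5: PC=1 idx=1 pred=T actual=T -> ctr[1]=3
Ev 6: PC=1 idx=1 pred=T actual=N -> ctr[1]=2
Ev 7: PC=1 idx=1 pred=T actual=N -> ctr[1]=1
Ev 8: PC=1 idx=1 pred=N actual=T -> ctr[1]=2
Ev 9: PC=1 idx=1 pred=T actual=T -> ctr[1]=3
Ev 10: PC=1 idx=1 pred=T actual=N -> ctr[1]=2
Ev 11: PC=1 idx=1 pred=T actual=N -> ctr[1]=1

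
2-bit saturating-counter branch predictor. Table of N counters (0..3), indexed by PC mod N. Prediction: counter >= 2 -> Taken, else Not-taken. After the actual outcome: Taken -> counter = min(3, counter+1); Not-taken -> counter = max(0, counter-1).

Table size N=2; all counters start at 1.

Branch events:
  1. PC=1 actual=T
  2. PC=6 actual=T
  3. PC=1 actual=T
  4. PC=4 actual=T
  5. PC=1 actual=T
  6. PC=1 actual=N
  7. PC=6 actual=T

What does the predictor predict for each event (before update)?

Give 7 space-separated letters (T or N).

Ev 1: PC=1 idx=1 pred=N actual=T -> ctr[1]=2
Ev 2: PC=6 idx=0 pred=N actual=T -> ctr[0]=2
Ev 3: PC=1 idx=1 pred=T actual=T -> ctr[1]=3
Ev 4: PC=4 idx=0 pred=T actual=T -> ctr[0]=3
Ev 5: PC=1 idx=1 pred=T actual=T -> ctr[1]=3
Ev 6: PC=1 idx=1 pred=T actual=N -> ctr[1]=2
Ev 7: PC=6 idx=0 pred=T actual=T -> ctr[0]=3

Answer: N N T T T T T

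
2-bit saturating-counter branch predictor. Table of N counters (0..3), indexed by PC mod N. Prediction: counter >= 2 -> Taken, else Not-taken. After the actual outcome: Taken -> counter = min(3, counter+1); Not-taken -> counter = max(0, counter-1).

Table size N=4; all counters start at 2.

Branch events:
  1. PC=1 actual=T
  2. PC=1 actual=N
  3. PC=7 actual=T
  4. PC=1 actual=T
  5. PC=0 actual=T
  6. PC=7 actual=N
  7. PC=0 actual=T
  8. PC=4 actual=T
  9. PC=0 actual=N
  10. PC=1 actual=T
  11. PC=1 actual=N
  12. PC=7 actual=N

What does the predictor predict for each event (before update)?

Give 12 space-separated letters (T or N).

Ev 1: PC=1 idx=1 pred=T actual=T -> ctr[1]=3
Ev 2: PC=1 idx=1 pred=T actual=N -> ctr[1]=2
Ev 3: PC=7 idx=3 pred=T actual=T -> ctr[3]=3
Ev 4: PC=1 idx=1 pred=T actual=T -> ctr[1]=3
Ev 5: PC=0 idx=0 pred=T actual=T -> ctr[0]=3
Ev 6: PC=7 idx=3 pred=T actual=N -> ctr[3]=2
Ev 7: PC=0 idx=0 pred=T actual=T -> ctr[0]=3
Ev 8: PC=4 idx=0 pred=T actual=T -> ctr[0]=3
Ev 9: PC=0 idx=0 pred=T actual=N -> ctr[0]=2
Ev 10: PC=1 idx=1 pred=T actual=T -> ctr[1]=3
Ev 11: PC=1 idx=1 pred=T actual=N -> ctr[1]=2
Ev 12: PC=7 idx=3 pred=T actual=N -> ctr[3]=1

Answer: T T T T T T T T T T T T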